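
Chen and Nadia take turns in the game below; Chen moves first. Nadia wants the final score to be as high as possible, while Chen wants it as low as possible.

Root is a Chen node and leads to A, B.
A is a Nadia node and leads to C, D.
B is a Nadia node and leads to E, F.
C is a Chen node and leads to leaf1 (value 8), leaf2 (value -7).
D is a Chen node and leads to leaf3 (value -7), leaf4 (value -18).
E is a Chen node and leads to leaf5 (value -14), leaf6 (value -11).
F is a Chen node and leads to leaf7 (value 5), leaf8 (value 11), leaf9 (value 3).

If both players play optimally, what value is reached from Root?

-7

C (Chen): min(8, -7) = -7
D (Chen): min(-7, -18) = -18
A (Nadia): max(-7, -18) = -7
E (Chen): min(-14, -11) = -14
F (Chen): min(5, 11, 3) = 3
B (Nadia): max(-14, 3) = 3
Root (Chen): min(-7, 3) = -7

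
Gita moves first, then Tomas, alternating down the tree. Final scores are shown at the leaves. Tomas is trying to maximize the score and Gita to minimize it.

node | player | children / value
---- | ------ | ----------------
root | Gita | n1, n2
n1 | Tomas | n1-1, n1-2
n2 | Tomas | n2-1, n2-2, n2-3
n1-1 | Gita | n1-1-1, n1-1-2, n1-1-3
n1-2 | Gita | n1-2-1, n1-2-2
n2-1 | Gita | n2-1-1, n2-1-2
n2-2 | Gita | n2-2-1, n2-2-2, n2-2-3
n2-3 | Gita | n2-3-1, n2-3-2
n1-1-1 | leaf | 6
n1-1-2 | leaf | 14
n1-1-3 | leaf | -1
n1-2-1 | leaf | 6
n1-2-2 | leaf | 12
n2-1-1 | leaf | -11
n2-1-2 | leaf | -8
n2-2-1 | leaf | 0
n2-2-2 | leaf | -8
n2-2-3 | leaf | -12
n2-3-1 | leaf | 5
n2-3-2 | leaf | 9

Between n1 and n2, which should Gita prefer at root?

n2

n1-1 (Gita): min(6, 14, -1) = -1
n1-2 (Gita): min(6, 12) = 6
n1 (Tomas): max(-1, 6) = 6
n2-1 (Gita): min(-11, -8) = -11
n2-2 (Gita): min(0, -8, -12) = -12
n2-3 (Gita): min(5, 9) = 5
n2 (Tomas): max(-11, -12, 5) = 5
Gita prefers the lower value; n1=6, n2=5. n2 is better since 5 < 6.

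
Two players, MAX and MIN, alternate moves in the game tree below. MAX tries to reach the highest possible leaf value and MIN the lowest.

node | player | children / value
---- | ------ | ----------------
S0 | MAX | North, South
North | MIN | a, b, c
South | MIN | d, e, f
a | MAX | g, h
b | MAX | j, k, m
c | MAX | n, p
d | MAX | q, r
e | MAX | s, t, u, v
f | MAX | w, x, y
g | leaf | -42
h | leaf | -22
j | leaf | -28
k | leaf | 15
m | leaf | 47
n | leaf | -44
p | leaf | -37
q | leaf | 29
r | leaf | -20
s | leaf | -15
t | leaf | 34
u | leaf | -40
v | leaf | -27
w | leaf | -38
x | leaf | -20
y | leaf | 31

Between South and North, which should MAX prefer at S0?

d (MAX): max(29, -20) = 29
e (MAX): max(-15, 34, -40, -27) = 34
f (MAX): max(-38, -20, 31) = 31
South (MIN): min(29, 34, 31) = 29
a (MAX): max(-42, -22) = -22
b (MAX): max(-28, 15, 47) = 47
c (MAX): max(-44, -37) = -37
North (MIN): min(-22, 47, -37) = -37
MAX prefers the higher value; South=29, North=-37. South is better since 29 > -37.

South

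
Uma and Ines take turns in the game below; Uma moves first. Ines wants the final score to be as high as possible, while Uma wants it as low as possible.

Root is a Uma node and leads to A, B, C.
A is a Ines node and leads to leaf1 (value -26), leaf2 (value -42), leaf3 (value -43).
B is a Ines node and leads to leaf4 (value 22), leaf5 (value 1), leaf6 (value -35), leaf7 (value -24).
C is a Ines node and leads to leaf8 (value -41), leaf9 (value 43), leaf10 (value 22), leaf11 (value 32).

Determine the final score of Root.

A (Ines): max(-26, -42, -43) = -26
B (Ines): max(22, 1, -35, -24) = 22
C (Ines): max(-41, 43, 22, 32) = 43
Root (Uma): min(-26, 22, 43) = -26

-26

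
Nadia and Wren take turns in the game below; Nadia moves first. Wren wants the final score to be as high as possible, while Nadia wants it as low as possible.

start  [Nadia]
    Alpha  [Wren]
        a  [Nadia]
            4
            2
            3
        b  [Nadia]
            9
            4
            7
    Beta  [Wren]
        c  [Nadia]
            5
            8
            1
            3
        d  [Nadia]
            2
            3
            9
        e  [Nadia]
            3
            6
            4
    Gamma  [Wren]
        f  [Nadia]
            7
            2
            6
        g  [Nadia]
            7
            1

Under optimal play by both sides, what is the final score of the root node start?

a (Nadia): min(4, 2, 3) = 2
b (Nadia): min(9, 4, 7) = 4
Alpha (Wren): max(2, 4) = 4
c (Nadia): min(5, 8, 1, 3) = 1
d (Nadia): min(2, 3, 9) = 2
e (Nadia): min(3, 6, 4) = 3
Beta (Wren): max(1, 2, 3) = 3
f (Nadia): min(7, 2, 6) = 2
g (Nadia): min(7, 1) = 1
Gamma (Wren): max(2, 1) = 2
start (Nadia): min(4, 3, 2) = 2

2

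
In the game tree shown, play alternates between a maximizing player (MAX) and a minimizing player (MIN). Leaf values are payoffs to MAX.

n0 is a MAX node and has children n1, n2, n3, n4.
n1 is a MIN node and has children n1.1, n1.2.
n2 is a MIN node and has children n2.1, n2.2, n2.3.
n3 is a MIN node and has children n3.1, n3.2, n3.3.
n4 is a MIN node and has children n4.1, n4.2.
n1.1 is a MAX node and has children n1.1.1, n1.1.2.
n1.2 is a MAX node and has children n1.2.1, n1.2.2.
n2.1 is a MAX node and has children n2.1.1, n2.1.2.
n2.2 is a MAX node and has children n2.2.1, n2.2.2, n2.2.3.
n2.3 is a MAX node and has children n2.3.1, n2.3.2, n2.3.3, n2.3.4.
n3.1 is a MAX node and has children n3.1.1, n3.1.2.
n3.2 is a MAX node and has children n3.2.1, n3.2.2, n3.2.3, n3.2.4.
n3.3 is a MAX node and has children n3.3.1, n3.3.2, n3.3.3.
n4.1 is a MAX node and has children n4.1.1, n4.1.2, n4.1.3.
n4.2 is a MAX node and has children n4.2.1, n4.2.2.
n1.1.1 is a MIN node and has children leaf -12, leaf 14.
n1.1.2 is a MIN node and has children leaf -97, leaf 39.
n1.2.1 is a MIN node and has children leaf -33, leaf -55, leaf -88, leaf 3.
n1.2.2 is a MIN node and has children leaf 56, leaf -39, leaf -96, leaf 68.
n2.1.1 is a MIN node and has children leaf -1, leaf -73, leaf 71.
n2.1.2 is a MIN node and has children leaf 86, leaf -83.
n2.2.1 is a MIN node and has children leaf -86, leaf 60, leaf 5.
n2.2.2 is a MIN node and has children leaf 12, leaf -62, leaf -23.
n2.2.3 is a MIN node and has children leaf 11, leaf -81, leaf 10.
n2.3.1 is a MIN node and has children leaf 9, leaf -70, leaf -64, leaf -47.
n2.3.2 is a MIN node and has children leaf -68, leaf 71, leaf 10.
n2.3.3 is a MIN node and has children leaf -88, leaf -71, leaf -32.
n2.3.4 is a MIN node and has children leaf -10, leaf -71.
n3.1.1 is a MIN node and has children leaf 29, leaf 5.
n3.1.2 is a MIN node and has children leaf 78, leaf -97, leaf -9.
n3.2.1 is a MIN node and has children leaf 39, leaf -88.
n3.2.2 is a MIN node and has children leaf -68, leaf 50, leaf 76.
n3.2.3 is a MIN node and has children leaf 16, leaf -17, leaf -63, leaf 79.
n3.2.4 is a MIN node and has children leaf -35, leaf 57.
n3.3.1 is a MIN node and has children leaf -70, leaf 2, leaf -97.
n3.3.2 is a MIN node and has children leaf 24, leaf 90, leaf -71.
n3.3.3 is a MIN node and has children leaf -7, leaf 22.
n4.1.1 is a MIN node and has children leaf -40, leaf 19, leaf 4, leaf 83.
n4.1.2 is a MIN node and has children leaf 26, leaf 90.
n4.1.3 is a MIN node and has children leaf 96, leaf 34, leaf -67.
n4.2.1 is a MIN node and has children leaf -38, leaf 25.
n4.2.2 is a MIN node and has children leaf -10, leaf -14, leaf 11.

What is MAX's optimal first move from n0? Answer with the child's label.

n4

n1.1.1 (MIN): min(-12, 14) = -12
n1.1.2 (MIN): min(-97, 39) = -97
n1.1 (MAX): max(-12, -97) = -12
n1.2.1 (MIN): min(-33, -55, -88, 3) = -88
n1.2.2 (MIN): min(56, -39, -96, 68) = -96
n1.2 (MAX): max(-88, -96) = -88
n1 (MIN): min(-12, -88) = -88
n2.1.1 (MIN): min(-1, -73, 71) = -73
n2.1.2 (MIN): min(86, -83) = -83
n2.1 (MAX): max(-73, -83) = -73
n2.2.1 (MIN): min(-86, 60, 5) = -86
n2.2.2 (MIN): min(12, -62, -23) = -62
n2.2.3 (MIN): min(11, -81, 10) = -81
n2.2 (MAX): max(-86, -62, -81) = -62
n2.3.1 (MIN): min(9, -70, -64, -47) = -70
n2.3.2 (MIN): min(-68, 71, 10) = -68
n2.3.3 (MIN): min(-88, -71, -32) = -88
n2.3.4 (MIN): min(-10, -71) = -71
n2.3 (MAX): max(-70, -68, -88, -71) = -68
n2 (MIN): min(-73, -62, -68) = -73
n3.1.1 (MIN): min(29, 5) = 5
n3.1.2 (MIN): min(78, -97, -9) = -97
n3.1 (MAX): max(5, -97) = 5
n3.2.1 (MIN): min(39, -88) = -88
n3.2.2 (MIN): min(-68, 50, 76) = -68
n3.2.3 (MIN): min(16, -17, -63, 79) = -63
n3.2.4 (MIN): min(-35, 57) = -35
n3.2 (MAX): max(-88, -68, -63, -35) = -35
n3.3.1 (MIN): min(-70, 2, -97) = -97
n3.3.2 (MIN): min(24, 90, -71) = -71
n3.3.3 (MIN): min(-7, 22) = -7
n3.3 (MAX): max(-97, -71, -7) = -7
n3 (MIN): min(5, -35, -7) = -35
n4.1.1 (MIN): min(-40, 19, 4, 83) = -40
n4.1.2 (MIN): min(26, 90) = 26
n4.1.3 (MIN): min(96, 34, -67) = -67
n4.1 (MAX): max(-40, 26, -67) = 26
n4.2.1 (MIN): min(-38, 25) = -38
n4.2.2 (MIN): min(-10, -14, 11) = -14
n4.2 (MAX): max(-38, -14) = -14
n4 (MIN): min(26, -14) = -14
n0 (MAX): max(-88, -73, -35, -14) = -14
MAX at n0 wants the highest of {n1=-88, n2=-73, n3=-35, n4=-14}, so chooses n4.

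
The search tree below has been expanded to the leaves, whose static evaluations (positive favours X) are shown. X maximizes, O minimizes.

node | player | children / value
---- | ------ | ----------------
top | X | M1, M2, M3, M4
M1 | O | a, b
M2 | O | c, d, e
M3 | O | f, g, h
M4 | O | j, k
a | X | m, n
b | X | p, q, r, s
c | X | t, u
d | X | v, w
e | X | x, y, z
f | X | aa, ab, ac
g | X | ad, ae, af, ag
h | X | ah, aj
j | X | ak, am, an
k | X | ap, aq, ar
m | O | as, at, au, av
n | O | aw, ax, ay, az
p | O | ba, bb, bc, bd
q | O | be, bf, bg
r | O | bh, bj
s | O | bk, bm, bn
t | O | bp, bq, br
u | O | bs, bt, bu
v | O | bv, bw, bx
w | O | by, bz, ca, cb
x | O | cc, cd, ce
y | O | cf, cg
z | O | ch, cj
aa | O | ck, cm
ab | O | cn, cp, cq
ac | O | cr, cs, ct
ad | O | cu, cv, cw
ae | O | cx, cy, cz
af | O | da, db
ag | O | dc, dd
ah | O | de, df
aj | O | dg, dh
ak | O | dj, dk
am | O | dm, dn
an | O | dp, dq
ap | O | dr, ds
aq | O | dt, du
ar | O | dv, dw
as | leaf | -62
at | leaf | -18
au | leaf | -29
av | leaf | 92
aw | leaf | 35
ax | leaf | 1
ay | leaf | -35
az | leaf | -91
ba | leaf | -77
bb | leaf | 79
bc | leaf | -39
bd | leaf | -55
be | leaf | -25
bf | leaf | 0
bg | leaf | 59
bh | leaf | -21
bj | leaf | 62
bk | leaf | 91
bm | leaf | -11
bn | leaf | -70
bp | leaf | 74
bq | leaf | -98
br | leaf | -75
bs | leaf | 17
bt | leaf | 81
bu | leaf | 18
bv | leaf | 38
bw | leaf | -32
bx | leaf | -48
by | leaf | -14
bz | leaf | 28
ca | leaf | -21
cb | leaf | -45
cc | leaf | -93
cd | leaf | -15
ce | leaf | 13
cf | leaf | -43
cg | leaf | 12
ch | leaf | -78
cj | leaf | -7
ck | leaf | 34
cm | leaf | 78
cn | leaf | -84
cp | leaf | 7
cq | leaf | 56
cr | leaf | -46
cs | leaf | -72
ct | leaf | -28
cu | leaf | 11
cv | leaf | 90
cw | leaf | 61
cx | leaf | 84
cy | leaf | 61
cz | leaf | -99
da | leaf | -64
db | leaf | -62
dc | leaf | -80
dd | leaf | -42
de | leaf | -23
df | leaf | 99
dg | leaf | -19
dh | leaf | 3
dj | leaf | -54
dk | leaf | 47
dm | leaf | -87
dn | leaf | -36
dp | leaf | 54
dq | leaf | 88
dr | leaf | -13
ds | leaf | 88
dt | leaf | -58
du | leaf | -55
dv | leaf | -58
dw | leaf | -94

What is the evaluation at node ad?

ad (O): min(11, 90, 61) = 11

11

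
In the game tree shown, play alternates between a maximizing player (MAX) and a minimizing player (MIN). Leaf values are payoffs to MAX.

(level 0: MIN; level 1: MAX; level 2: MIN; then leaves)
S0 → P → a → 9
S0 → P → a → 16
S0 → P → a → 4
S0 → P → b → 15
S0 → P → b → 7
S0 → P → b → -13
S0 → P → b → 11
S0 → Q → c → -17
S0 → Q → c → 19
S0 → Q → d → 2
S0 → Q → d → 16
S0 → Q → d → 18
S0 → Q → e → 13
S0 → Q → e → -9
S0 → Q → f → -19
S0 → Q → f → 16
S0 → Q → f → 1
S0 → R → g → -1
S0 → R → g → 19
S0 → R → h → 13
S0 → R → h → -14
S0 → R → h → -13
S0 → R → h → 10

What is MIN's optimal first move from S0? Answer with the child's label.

a (MIN): min(9, 16, 4) = 4
b (MIN): min(15, 7, -13, 11) = -13
P (MAX): max(4, -13) = 4
c (MIN): min(-17, 19) = -17
d (MIN): min(2, 16, 18) = 2
e (MIN): min(13, -9) = -9
f (MIN): min(-19, 16, 1) = -19
Q (MAX): max(-17, 2, -9, -19) = 2
g (MIN): min(-1, 19) = -1
h (MIN): min(13, -14, -13, 10) = -14
R (MAX): max(-1, -14) = -1
S0 (MIN): min(4, 2, -1) = -1
MIN at S0 wants the lowest of {P=4, Q=2, R=-1}, so chooses R.

R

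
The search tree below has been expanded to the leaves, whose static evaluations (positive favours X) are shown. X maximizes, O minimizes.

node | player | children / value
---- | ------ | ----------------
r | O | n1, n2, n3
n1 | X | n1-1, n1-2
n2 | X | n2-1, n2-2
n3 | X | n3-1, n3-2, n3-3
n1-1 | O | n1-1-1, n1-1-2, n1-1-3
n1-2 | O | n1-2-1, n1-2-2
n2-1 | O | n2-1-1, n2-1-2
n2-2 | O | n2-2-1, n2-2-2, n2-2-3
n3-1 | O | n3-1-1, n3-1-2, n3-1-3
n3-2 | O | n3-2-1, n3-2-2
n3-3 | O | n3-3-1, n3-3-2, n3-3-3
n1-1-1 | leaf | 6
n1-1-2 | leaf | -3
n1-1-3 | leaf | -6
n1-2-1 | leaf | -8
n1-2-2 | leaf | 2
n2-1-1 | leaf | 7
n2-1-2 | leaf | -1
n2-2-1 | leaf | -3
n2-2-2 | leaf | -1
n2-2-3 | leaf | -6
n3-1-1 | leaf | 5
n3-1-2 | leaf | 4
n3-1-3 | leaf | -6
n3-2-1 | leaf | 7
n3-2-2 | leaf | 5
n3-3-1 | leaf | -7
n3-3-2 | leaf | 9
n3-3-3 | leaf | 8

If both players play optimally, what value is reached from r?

-6

n1-1 (O): min(6, -3, -6) = -6
n1-2 (O): min(-8, 2) = -8
n1 (X): max(-6, -8) = -6
n2-1 (O): min(7, -1) = -1
n2-2 (O): min(-3, -1, -6) = -6
n2 (X): max(-1, -6) = -1
n3-1 (O): min(5, 4, -6) = -6
n3-2 (O): min(7, 5) = 5
n3-3 (O): min(-7, 9, 8) = -7
n3 (X): max(-6, 5, -7) = 5
r (O): min(-6, -1, 5) = -6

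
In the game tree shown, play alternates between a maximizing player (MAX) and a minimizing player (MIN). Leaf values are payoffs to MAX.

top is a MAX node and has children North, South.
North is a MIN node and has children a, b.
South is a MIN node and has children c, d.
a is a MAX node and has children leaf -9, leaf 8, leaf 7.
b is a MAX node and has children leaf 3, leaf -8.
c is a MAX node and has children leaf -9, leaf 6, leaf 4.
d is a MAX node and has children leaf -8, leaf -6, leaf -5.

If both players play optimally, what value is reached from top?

3

a (MAX): max(-9, 8, 7) = 8
b (MAX): max(3, -8) = 3
North (MIN): min(8, 3) = 3
c (MAX): max(-9, 6, 4) = 6
d (MAX): max(-8, -6, -5) = -5
South (MIN): min(6, -5) = -5
top (MAX): max(3, -5) = 3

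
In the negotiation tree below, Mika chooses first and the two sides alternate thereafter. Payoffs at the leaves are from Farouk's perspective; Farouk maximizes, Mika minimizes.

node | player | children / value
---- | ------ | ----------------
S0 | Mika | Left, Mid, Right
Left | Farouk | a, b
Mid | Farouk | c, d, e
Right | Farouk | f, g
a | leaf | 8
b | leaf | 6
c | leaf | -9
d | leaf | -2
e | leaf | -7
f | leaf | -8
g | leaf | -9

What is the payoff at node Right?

-8

Right (Farouk): max(-8, -9) = -8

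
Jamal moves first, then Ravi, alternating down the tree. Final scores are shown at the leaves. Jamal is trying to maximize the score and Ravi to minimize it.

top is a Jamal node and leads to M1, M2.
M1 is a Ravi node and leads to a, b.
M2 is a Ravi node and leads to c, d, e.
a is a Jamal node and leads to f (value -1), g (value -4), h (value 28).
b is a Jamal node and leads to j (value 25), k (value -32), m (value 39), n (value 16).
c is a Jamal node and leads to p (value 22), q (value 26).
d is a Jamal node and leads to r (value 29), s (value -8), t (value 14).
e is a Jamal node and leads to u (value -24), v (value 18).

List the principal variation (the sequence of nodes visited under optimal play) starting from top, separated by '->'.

a (Jamal): max(-1, -4, 28) = 28
b (Jamal): max(25, -32, 39, 16) = 39
M1 (Ravi): min(28, 39) = 28
c (Jamal): max(22, 26) = 26
d (Jamal): max(29, -8, 14) = 29
e (Jamal): max(-24, 18) = 18
M2 (Ravi): min(26, 29, 18) = 18
top (Jamal): max(28, 18) = 28
At top, Jamal picks M1 (highest: 28).
At M1, Ravi picks a (lowest: 28).
At a, Jamal picks h (highest: 28).
Terminal value 28.

top -> M1 -> a -> h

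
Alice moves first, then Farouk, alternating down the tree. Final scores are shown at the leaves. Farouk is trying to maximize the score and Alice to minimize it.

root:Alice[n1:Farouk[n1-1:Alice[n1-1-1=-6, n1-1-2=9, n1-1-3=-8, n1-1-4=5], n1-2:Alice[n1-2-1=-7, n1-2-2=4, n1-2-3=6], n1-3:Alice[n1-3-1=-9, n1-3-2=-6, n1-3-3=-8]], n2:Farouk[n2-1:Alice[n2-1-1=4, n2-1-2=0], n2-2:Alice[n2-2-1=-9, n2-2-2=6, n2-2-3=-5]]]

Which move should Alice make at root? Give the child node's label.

n1

n1-1 (Alice): min(-6, 9, -8, 5) = -8
n1-2 (Alice): min(-7, 4, 6) = -7
n1-3 (Alice): min(-9, -6, -8) = -9
n1 (Farouk): max(-8, -7, -9) = -7
n2-1 (Alice): min(4, 0) = 0
n2-2 (Alice): min(-9, 6, -5) = -9
n2 (Farouk): max(0, -9) = 0
root (Alice): min(-7, 0) = -7
Alice at root wants the lowest of {n1=-7, n2=0}, so chooses n1.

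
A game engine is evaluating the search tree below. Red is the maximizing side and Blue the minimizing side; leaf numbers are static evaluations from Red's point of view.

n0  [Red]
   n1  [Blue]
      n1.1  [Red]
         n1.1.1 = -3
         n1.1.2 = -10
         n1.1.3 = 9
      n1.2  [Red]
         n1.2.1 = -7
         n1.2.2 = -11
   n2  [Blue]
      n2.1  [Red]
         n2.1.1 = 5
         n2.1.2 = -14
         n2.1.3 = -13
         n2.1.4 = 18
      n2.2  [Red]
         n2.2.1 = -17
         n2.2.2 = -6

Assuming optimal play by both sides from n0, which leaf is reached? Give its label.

n1.1 (Red): max(-3, -10, 9) = 9
n1.2 (Red): max(-7, -11) = -7
n1 (Blue): min(9, -7) = -7
n2.1 (Red): max(5, -14, -13, 18) = 18
n2.2 (Red): max(-17, -6) = -6
n2 (Blue): min(18, -6) = -6
n0 (Red): max(-7, -6) = -6
At n0, Red picks n2 (highest: -6).
At n2, Blue picks n2.2 (lowest: -6).
At n2.2, Red picks n2.2.2 (highest: -6).
Terminal value -6.

n2.2.2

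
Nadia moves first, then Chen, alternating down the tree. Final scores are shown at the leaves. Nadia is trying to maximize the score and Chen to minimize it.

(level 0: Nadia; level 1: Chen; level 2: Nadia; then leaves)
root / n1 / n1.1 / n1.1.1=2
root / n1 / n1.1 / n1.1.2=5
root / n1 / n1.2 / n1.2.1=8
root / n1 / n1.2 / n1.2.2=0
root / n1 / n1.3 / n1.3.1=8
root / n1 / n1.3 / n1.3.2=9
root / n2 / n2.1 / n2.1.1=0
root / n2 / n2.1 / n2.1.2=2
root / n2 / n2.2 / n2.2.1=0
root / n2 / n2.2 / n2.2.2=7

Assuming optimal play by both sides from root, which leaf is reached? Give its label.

n1.1.2

n1.1 (Nadia): max(2, 5) = 5
n1.2 (Nadia): max(8, 0) = 8
n1.3 (Nadia): max(8, 9) = 9
n1 (Chen): min(5, 8, 9) = 5
n2.1 (Nadia): max(0, 2) = 2
n2.2 (Nadia): max(0, 7) = 7
n2 (Chen): min(2, 7) = 2
root (Nadia): max(5, 2) = 5
At root, Nadia picks n1 (highest: 5).
At n1, Chen picks n1.1 (lowest: 5).
At n1.1, Nadia picks n1.1.2 (highest: 5).
Terminal value 5.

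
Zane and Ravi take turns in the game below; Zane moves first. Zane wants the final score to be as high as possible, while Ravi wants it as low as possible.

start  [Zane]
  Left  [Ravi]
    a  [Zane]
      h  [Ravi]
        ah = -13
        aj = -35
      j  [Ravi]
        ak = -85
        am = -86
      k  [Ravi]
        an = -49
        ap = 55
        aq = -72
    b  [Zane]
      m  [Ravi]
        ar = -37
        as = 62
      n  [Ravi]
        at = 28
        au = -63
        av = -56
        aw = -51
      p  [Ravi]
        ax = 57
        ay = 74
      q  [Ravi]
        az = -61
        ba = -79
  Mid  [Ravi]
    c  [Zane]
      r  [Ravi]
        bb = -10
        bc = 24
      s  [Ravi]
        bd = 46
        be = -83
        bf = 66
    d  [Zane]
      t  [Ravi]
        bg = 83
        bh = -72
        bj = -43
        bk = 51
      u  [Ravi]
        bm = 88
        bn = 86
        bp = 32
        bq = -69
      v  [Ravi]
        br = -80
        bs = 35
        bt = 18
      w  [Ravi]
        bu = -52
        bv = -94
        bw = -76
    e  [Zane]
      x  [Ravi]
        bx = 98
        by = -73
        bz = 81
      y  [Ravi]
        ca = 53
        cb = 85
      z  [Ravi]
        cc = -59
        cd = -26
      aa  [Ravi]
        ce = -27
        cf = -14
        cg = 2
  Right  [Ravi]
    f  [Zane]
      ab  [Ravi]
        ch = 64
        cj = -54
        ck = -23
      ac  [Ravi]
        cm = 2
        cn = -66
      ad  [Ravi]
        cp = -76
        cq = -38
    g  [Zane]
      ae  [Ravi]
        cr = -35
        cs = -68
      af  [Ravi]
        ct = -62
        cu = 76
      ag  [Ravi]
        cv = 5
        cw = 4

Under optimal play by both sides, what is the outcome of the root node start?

h (Ravi): min(-13, -35) = -35
j (Ravi): min(-85, -86) = -86
k (Ravi): min(-49, 55, -72) = -72
a (Zane): max(-35, -86, -72) = -35
m (Ravi): min(-37, 62) = -37
n (Ravi): min(28, -63, -56, -51) = -63
p (Ravi): min(57, 74) = 57
q (Ravi): min(-61, -79) = -79
b (Zane): max(-37, -63, 57, -79) = 57
Left (Ravi): min(-35, 57) = -35
r (Ravi): min(-10, 24) = -10
s (Ravi): min(46, -83, 66) = -83
c (Zane): max(-10, -83) = -10
t (Ravi): min(83, -72, -43, 51) = -72
u (Ravi): min(88, 86, 32, -69) = -69
v (Ravi): min(-80, 35, 18) = -80
w (Ravi): min(-52, -94, -76) = -94
d (Zane): max(-72, -69, -80, -94) = -69
x (Ravi): min(98, -73, 81) = -73
y (Ravi): min(53, 85) = 53
z (Ravi): min(-59, -26) = -59
aa (Ravi): min(-27, -14, 2) = -27
e (Zane): max(-73, 53, -59, -27) = 53
Mid (Ravi): min(-10, -69, 53) = -69
ab (Ravi): min(64, -54, -23) = -54
ac (Ravi): min(2, -66) = -66
ad (Ravi): min(-76, -38) = -76
f (Zane): max(-54, -66, -76) = -54
ae (Ravi): min(-35, -68) = -68
af (Ravi): min(-62, 76) = -62
ag (Ravi): min(5, 4) = 4
g (Zane): max(-68, -62, 4) = 4
Right (Ravi): min(-54, 4) = -54
start (Zane): max(-35, -69, -54) = -35

-35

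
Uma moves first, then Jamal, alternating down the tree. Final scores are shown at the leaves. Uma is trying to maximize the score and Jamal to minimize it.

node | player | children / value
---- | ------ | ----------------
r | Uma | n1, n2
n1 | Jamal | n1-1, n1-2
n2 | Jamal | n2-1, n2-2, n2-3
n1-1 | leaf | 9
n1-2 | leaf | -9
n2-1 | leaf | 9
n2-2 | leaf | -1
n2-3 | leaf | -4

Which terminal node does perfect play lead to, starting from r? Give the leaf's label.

n2-3

n1 (Jamal): min(9, -9) = -9
n2 (Jamal): min(9, -1, -4) = -4
r (Uma): max(-9, -4) = -4
At r, Uma picks n2 (highest: -4).
At n2, Jamal picks n2-3 (lowest: -4).
Terminal value -4.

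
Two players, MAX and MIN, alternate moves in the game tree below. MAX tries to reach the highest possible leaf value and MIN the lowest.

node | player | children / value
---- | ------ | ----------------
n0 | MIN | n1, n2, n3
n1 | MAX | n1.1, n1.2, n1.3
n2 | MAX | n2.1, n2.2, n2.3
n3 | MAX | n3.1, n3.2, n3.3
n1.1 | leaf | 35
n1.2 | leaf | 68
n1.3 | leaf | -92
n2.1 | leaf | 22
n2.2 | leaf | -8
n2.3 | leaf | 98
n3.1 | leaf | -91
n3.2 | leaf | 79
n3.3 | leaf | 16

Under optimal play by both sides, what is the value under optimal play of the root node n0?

68

n1 (MAX): max(35, 68, -92) = 68
n2 (MAX): max(22, -8, 98) = 98
n3 (MAX): max(-91, 79, 16) = 79
n0 (MIN): min(68, 98, 79) = 68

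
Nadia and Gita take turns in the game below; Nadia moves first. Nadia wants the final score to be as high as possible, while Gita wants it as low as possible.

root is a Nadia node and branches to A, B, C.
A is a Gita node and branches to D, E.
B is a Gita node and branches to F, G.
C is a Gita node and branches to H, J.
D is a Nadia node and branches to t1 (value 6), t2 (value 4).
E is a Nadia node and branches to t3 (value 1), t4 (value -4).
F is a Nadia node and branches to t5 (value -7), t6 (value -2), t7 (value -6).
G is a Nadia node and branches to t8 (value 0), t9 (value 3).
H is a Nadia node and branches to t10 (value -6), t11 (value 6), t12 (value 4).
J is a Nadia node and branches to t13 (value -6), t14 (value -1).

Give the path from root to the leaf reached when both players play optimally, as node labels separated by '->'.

D (Nadia): max(6, 4) = 6
E (Nadia): max(1, -4) = 1
A (Gita): min(6, 1) = 1
F (Nadia): max(-7, -2, -6) = -2
G (Nadia): max(0, 3) = 3
B (Gita): min(-2, 3) = -2
H (Nadia): max(-6, 6, 4) = 6
J (Nadia): max(-6, -1) = -1
C (Gita): min(6, -1) = -1
root (Nadia): max(1, -2, -1) = 1
At root, Nadia picks A (highest: 1).
At A, Gita picks E (lowest: 1).
At E, Nadia picks t3 (highest: 1).
Terminal value 1.

root -> A -> E -> t3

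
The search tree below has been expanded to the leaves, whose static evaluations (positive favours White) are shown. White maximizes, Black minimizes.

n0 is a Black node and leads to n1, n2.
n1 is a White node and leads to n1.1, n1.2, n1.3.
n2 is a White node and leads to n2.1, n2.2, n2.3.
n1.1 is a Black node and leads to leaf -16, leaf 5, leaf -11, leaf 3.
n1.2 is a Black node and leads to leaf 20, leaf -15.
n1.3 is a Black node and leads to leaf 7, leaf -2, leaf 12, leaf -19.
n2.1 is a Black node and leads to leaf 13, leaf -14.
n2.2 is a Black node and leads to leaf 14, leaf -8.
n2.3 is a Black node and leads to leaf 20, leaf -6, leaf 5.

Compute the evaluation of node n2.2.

n2.2 (Black): min(14, -8) = -8

-8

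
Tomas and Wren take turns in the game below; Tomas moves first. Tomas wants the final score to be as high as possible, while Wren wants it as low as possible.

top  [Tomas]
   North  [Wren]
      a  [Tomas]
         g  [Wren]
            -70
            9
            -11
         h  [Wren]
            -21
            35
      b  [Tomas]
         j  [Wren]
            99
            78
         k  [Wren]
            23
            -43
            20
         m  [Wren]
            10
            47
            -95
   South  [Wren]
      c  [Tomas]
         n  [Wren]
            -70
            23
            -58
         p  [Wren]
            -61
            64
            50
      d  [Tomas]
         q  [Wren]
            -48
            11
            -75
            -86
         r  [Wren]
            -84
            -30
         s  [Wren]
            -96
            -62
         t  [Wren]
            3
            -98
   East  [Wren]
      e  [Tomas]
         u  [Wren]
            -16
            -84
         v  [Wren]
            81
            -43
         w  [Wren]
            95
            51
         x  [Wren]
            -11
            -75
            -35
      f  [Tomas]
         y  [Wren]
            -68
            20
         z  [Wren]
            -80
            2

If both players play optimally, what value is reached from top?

-21

g (Wren): min(-70, 9, -11) = -70
h (Wren): min(-21, 35) = -21
a (Tomas): max(-70, -21) = -21
j (Wren): min(99, 78) = 78
k (Wren): min(23, -43, 20) = -43
m (Wren): min(10, 47, -95) = -95
b (Tomas): max(78, -43, -95) = 78
North (Wren): min(-21, 78) = -21
n (Wren): min(-70, 23, -58) = -70
p (Wren): min(-61, 64, 50) = -61
c (Tomas): max(-70, -61) = -61
q (Wren): min(-48, 11, -75, -86) = -86
r (Wren): min(-84, -30) = -84
s (Wren): min(-96, -62) = -96
t (Wren): min(3, -98) = -98
d (Tomas): max(-86, -84, -96, -98) = -84
South (Wren): min(-61, -84) = -84
u (Wren): min(-16, -84) = -84
v (Wren): min(81, -43) = -43
w (Wren): min(95, 51) = 51
x (Wren): min(-11, -75, -35) = -75
e (Tomas): max(-84, -43, 51, -75) = 51
y (Wren): min(-68, 20) = -68
z (Wren): min(-80, 2) = -80
f (Tomas): max(-68, -80) = -68
East (Wren): min(51, -68) = -68
top (Tomas): max(-21, -84, -68) = -21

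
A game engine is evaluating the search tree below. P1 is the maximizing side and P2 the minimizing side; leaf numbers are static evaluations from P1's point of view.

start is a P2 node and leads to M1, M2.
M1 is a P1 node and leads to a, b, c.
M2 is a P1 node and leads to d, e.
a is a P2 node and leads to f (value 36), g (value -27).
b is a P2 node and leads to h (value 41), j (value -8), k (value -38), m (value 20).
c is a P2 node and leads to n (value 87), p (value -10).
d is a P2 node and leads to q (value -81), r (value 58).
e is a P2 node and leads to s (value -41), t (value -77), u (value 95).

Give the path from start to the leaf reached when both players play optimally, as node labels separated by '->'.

a (P2): min(36, -27) = -27
b (P2): min(41, -8, -38, 20) = -38
c (P2): min(87, -10) = -10
M1 (P1): max(-27, -38, -10) = -10
d (P2): min(-81, 58) = -81
e (P2): min(-41, -77, 95) = -77
M2 (P1): max(-81, -77) = -77
start (P2): min(-10, -77) = -77
At start, P2 picks M2 (lowest: -77).
At M2, P1 picks e (highest: -77).
At e, P2 picks t (lowest: -77).
Terminal value -77.

start -> M2 -> e -> t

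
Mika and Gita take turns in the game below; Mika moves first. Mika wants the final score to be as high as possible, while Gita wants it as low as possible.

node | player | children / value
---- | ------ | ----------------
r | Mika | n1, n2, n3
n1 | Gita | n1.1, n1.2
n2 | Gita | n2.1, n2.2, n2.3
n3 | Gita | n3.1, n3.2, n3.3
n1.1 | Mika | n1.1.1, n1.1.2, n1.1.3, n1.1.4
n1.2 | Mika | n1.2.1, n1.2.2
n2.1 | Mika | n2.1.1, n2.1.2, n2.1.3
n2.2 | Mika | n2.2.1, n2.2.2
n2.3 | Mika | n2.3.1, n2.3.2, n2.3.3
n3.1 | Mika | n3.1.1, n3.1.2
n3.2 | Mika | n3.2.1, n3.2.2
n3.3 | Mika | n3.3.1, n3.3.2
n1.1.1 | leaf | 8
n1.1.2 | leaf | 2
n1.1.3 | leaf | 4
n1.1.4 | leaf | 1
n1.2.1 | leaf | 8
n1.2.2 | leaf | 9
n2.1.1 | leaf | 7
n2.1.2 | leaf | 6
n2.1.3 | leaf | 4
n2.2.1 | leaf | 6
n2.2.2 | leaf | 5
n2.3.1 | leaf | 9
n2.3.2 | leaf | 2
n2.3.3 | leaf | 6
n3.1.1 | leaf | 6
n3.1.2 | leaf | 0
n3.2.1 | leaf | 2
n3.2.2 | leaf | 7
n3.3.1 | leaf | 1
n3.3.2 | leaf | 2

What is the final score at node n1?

8

n1.1 (Mika): max(8, 2, 4, 1) = 8
n1.2 (Mika): max(8, 9) = 9
n1 (Gita): min(8, 9) = 8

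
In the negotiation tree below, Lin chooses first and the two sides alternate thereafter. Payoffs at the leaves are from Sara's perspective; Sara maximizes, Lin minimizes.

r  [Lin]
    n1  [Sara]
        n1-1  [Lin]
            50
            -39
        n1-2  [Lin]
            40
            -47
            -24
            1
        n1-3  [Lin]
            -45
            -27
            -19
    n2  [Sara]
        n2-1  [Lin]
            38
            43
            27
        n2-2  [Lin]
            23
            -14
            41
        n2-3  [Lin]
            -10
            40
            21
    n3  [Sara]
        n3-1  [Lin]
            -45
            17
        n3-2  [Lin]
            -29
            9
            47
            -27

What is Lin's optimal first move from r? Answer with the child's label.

n1-1 (Lin): min(50, -39) = -39
n1-2 (Lin): min(40, -47, -24, 1) = -47
n1-3 (Lin): min(-45, -27, -19) = -45
n1 (Sara): max(-39, -47, -45) = -39
n2-1 (Lin): min(38, 43, 27) = 27
n2-2 (Lin): min(23, -14, 41) = -14
n2-3 (Lin): min(-10, 40, 21) = -10
n2 (Sara): max(27, -14, -10) = 27
n3-1 (Lin): min(-45, 17) = -45
n3-2 (Lin): min(-29, 9, 47, -27) = -29
n3 (Sara): max(-45, -29) = -29
r (Lin): min(-39, 27, -29) = -39
Lin at r wants the lowest of {n1=-39, n2=27, n3=-29}, so chooses n1.

n1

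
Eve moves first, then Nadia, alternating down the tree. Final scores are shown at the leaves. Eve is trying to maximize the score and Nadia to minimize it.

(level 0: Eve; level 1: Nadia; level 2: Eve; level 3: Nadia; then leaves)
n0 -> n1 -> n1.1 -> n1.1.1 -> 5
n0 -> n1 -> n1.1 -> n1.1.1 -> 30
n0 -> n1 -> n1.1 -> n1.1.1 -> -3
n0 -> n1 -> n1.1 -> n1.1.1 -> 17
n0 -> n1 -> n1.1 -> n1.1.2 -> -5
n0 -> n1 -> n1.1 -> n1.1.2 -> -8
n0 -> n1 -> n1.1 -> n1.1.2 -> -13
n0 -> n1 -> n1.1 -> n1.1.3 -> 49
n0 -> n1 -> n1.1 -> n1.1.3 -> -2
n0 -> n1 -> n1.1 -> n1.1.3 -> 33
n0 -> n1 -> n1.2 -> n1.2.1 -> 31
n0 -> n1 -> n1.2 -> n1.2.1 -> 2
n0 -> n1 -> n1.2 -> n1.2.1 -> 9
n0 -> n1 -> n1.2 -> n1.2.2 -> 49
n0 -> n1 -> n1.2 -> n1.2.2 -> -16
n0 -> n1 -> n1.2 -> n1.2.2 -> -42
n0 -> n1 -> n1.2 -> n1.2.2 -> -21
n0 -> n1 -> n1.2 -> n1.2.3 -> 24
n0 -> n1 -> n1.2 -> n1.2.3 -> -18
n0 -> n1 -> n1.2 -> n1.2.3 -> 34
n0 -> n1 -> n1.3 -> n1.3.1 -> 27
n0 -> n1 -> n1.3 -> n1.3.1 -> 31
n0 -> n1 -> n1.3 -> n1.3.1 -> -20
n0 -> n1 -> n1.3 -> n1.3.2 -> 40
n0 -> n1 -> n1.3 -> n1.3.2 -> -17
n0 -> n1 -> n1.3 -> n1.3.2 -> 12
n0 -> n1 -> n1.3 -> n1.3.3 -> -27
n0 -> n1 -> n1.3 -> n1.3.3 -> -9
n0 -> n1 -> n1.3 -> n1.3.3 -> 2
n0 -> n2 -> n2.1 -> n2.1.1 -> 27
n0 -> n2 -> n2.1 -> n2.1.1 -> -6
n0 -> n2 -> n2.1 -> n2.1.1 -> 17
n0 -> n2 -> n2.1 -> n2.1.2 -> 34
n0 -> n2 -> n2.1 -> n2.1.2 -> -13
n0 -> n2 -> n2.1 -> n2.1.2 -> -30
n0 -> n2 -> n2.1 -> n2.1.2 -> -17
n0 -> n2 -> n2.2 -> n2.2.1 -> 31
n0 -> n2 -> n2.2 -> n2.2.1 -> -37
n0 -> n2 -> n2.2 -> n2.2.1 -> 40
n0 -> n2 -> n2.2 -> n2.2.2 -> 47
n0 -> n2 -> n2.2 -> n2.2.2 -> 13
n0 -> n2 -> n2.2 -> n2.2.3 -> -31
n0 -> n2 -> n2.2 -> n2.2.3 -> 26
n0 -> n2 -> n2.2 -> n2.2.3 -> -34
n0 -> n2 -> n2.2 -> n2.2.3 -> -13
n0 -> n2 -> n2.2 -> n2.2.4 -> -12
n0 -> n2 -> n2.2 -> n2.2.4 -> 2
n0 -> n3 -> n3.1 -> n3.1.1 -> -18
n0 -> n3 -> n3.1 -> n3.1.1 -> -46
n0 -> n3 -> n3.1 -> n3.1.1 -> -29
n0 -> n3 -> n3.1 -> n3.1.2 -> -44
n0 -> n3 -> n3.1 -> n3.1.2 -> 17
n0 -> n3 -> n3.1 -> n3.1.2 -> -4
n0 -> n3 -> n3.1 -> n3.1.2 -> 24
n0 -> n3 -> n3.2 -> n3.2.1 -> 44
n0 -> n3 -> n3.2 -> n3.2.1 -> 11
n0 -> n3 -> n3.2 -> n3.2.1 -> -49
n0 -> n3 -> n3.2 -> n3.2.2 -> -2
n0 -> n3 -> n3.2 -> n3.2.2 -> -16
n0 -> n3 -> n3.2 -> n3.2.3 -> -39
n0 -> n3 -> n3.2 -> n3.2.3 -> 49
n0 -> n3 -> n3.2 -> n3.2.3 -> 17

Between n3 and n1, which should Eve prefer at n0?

n3.1.1 (Nadia): min(-18, -46, -29) = -46
n3.1.2 (Nadia): min(-44, 17, -4, 24) = -44
n3.1 (Eve): max(-46, -44) = -44
n3.2.1 (Nadia): min(44, 11, -49) = -49
n3.2.2 (Nadia): min(-2, -16) = -16
n3.2.3 (Nadia): min(-39, 49, 17) = -39
n3.2 (Eve): max(-49, -16, -39) = -16
n3 (Nadia): min(-44, -16) = -44
n1.1.1 (Nadia): min(5, 30, -3, 17) = -3
n1.1.2 (Nadia): min(-5, -8, -13) = -13
n1.1.3 (Nadia): min(49, -2, 33) = -2
n1.1 (Eve): max(-3, -13, -2) = -2
n1.2.1 (Nadia): min(31, 2, 9) = 2
n1.2.2 (Nadia): min(49, -16, -42, -21) = -42
n1.2.3 (Nadia): min(24, -18, 34) = -18
n1.2 (Eve): max(2, -42, -18) = 2
n1.3.1 (Nadia): min(27, 31, -20) = -20
n1.3.2 (Nadia): min(40, -17, 12) = -17
n1.3.3 (Nadia): min(-27, -9, 2) = -27
n1.3 (Eve): max(-20, -17, -27) = -17
n1 (Nadia): min(-2, 2, -17) = -17
Eve prefers the higher value; n3=-44, n1=-17. n1 is better since -17 > -44.

n1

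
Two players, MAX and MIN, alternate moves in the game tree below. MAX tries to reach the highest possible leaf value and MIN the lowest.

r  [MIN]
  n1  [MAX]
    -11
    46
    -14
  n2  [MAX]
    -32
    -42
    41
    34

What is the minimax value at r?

41

n1 (MAX): max(-11, 46, -14) = 46
n2 (MAX): max(-32, -42, 41, 34) = 41
r (MIN): min(46, 41) = 41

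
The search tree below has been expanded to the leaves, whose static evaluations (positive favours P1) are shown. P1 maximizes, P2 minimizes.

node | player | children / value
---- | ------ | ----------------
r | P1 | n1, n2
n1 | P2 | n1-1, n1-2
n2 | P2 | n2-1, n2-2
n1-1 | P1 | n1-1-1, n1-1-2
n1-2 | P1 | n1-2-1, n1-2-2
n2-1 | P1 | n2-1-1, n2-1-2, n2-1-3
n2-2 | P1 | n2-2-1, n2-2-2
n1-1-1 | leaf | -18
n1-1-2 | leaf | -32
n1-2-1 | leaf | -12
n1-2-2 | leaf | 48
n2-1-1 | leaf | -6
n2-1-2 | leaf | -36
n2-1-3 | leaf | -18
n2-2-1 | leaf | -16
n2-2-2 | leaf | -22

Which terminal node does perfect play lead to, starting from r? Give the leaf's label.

n2-2-1

n1-1 (P1): max(-18, -32) = -18
n1-2 (P1): max(-12, 48) = 48
n1 (P2): min(-18, 48) = -18
n2-1 (P1): max(-6, -36, -18) = -6
n2-2 (P1): max(-16, -22) = -16
n2 (P2): min(-6, -16) = -16
r (P1): max(-18, -16) = -16
At r, P1 picks n2 (highest: -16).
At n2, P2 picks n2-2 (lowest: -16).
At n2-2, P1 picks n2-2-1 (highest: -16).
Terminal value -16.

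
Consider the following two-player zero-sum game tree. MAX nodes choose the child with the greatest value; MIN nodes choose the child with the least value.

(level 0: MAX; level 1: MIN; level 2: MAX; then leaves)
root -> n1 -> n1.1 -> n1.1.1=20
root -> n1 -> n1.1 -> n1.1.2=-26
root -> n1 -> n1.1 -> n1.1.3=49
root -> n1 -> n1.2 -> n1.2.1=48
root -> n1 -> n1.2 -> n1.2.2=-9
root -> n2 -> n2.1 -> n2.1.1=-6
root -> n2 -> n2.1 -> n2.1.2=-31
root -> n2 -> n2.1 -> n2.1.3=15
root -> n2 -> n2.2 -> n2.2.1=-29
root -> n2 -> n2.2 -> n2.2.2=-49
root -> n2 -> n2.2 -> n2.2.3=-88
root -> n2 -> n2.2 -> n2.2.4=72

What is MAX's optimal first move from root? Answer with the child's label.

n1

n1.1 (MAX): max(20, -26, 49) = 49
n1.2 (MAX): max(48, -9) = 48
n1 (MIN): min(49, 48) = 48
n2.1 (MAX): max(-6, -31, 15) = 15
n2.2 (MAX): max(-29, -49, -88, 72) = 72
n2 (MIN): min(15, 72) = 15
root (MAX): max(48, 15) = 48
MAX at root wants the highest of {n1=48, n2=15}, so chooses n1.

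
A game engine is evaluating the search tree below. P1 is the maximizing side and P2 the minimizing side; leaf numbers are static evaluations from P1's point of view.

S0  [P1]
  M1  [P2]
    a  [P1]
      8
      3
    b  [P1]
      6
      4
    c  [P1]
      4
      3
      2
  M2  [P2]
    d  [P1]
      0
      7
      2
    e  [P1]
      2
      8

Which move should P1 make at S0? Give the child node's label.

a (P1): max(8, 3) = 8
b (P1): max(6, 4) = 6
c (P1): max(4, 3, 2) = 4
M1 (P2): min(8, 6, 4) = 4
d (P1): max(0, 7, 2) = 7
e (P1): max(2, 8) = 8
M2 (P2): min(7, 8) = 7
S0 (P1): max(4, 7) = 7
P1 at S0 wants the highest of {M1=4, M2=7}, so chooses M2.

M2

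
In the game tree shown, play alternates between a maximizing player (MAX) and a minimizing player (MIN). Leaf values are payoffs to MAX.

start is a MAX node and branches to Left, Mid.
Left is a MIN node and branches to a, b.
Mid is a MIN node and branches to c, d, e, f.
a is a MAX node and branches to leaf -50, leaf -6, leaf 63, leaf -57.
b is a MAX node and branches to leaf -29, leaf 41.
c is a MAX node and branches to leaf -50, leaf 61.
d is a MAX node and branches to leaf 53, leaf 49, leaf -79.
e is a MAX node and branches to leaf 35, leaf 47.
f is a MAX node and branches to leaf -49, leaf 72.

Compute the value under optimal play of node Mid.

c (MAX): max(-50, 61) = 61
d (MAX): max(53, 49, -79) = 53
e (MAX): max(35, 47) = 47
f (MAX): max(-49, 72) = 72
Mid (MIN): min(61, 53, 47, 72) = 47

47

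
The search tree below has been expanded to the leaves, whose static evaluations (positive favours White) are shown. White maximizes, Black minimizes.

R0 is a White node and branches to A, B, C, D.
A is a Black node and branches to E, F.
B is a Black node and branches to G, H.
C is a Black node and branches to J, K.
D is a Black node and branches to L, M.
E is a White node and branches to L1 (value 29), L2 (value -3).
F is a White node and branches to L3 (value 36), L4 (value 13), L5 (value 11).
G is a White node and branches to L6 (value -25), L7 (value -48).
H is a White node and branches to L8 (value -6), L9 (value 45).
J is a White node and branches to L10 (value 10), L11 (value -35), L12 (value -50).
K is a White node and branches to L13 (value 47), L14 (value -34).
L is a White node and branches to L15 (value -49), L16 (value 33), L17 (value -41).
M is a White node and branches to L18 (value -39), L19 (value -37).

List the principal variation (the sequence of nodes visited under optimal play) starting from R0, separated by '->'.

R0 -> A -> E -> L1

E (White): max(29, -3) = 29
F (White): max(36, 13, 11) = 36
A (Black): min(29, 36) = 29
G (White): max(-25, -48) = -25
H (White): max(-6, 45) = 45
B (Black): min(-25, 45) = -25
J (White): max(10, -35, -50) = 10
K (White): max(47, -34) = 47
C (Black): min(10, 47) = 10
L (White): max(-49, 33, -41) = 33
M (White): max(-39, -37) = -37
D (Black): min(33, -37) = -37
R0 (White): max(29, -25, 10, -37) = 29
At R0, White picks A (highest: 29).
At A, Black picks E (lowest: 29).
At E, White picks L1 (highest: 29).
Terminal value 29.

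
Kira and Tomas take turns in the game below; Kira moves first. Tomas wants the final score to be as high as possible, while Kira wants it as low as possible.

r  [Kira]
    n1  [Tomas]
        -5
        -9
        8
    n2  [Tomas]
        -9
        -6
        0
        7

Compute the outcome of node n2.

7

n2 (Tomas): max(-9, -6, 0, 7) = 7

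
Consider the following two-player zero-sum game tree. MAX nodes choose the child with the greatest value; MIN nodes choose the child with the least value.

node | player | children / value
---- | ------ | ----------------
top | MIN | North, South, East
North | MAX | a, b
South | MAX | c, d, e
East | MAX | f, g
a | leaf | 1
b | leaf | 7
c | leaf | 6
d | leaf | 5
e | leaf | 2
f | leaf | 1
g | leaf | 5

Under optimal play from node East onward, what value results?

5

East (MAX): max(1, 5) = 5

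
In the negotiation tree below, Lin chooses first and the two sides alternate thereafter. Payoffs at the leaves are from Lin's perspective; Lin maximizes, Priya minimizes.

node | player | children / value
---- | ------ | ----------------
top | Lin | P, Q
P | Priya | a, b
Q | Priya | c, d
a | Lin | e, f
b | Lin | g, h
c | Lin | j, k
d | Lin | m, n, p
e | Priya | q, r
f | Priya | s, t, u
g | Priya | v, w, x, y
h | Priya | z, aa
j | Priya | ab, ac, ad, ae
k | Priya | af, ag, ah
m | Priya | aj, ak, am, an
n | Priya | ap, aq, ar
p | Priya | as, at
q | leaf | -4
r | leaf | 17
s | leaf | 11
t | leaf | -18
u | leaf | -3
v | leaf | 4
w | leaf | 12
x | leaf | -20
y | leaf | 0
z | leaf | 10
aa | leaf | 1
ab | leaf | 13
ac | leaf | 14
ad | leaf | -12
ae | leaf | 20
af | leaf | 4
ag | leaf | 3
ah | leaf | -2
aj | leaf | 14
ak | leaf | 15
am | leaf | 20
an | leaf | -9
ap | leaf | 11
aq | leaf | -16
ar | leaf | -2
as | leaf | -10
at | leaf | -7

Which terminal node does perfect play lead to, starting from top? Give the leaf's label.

q

e (Priya): min(-4, 17) = -4
f (Priya): min(11, -18, -3) = -18
a (Lin): max(-4, -18) = -4
g (Priya): min(4, 12, -20, 0) = -20
h (Priya): min(10, 1) = 1
b (Lin): max(-20, 1) = 1
P (Priya): min(-4, 1) = -4
j (Priya): min(13, 14, -12, 20) = -12
k (Priya): min(4, 3, -2) = -2
c (Lin): max(-12, -2) = -2
m (Priya): min(14, 15, 20, -9) = -9
n (Priya): min(11, -16, -2) = -16
p (Priya): min(-10, -7) = -10
d (Lin): max(-9, -16, -10) = -9
Q (Priya): min(-2, -9) = -9
top (Lin): max(-4, -9) = -4
At top, Lin picks P (highest: -4).
At P, Priya picks a (lowest: -4).
At a, Lin picks e (highest: -4).
At e, Priya picks q (lowest: -4).
Terminal value -4.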